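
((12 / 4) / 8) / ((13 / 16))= 0.46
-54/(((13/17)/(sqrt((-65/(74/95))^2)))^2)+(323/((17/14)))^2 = -1566821947/2738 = -572250.53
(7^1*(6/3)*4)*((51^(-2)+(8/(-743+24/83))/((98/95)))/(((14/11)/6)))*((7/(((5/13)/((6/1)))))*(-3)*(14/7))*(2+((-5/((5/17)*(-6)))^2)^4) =15771597277851021893/2181888281160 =7228416.51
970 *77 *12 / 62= 448140 / 31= 14456.13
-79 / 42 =-1.88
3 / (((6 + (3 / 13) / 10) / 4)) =520 / 261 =1.99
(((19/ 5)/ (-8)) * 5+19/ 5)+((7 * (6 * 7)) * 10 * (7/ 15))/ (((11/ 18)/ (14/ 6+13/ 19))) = 56648073/ 8360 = 6776.09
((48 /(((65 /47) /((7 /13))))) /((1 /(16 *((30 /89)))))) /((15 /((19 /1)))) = 9601536 /75205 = 127.67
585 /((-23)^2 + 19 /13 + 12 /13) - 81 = -551943 /6908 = -79.90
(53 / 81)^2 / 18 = 0.02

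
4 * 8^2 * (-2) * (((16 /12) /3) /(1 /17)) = -34816 /9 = -3868.44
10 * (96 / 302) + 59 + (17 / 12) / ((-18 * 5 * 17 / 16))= 62.16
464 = 464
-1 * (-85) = 85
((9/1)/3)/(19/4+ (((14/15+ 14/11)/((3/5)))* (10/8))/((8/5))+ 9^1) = 2376/13165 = 0.18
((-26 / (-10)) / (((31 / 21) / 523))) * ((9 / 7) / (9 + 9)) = 20397 / 310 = 65.80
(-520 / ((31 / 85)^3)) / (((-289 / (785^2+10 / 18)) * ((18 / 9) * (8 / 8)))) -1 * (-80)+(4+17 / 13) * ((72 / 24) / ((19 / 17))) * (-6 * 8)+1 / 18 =168180636048689 / 14716754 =11427834.97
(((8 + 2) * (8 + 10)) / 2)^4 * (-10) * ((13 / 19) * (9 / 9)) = -8529300000 / 19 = -448910526.32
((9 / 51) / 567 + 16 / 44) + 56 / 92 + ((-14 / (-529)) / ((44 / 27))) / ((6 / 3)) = 73347149 / 74785788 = 0.98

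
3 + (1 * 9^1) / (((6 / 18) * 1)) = 30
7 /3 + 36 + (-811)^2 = 1973278 /3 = 657759.33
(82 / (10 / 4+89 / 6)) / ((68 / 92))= 6.40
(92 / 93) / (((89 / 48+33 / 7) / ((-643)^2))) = 4260178496 / 68417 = 62267.84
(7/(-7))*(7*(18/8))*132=-2079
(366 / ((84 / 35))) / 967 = 305 / 1934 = 0.16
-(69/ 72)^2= -529/ 576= -0.92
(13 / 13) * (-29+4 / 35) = -1011 / 35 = -28.89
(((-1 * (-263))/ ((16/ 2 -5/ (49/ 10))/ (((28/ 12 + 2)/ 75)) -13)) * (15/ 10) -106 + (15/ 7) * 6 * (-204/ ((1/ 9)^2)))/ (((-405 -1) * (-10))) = -40868393345/ 780629192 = -52.35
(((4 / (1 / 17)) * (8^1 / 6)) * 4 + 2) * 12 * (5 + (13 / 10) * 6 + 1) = 301944 / 5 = 60388.80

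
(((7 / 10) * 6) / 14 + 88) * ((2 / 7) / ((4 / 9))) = 7947 / 140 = 56.76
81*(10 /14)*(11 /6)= 1485 /14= 106.07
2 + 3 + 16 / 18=53 / 9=5.89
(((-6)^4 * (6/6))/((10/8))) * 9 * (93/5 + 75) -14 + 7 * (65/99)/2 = 4323273659/4950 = 873388.62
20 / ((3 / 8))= 160 / 3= 53.33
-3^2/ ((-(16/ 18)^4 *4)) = 59049/ 16384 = 3.60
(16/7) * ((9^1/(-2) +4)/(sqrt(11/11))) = -8/7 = -1.14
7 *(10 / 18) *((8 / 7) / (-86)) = -20 / 387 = -0.05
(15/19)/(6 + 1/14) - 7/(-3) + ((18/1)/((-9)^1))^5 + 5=-24.54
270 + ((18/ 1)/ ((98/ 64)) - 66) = 10572/ 49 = 215.76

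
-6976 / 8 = -872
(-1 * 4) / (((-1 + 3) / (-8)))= 16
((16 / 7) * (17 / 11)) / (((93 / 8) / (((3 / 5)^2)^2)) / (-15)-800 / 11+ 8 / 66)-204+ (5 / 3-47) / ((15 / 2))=-37070423924 / 176450715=-210.09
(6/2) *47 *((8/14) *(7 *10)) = 5640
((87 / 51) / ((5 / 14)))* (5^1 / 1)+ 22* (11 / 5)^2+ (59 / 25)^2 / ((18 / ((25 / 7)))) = 7040081 / 53550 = 131.47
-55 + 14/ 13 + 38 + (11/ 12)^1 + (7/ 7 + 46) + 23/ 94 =236371/ 7332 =32.24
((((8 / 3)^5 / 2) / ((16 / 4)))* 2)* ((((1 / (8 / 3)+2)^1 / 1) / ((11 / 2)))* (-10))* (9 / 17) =-389120 / 5049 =-77.07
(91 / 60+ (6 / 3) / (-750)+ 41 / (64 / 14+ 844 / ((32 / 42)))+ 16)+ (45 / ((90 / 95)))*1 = 202600903 / 3114500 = 65.05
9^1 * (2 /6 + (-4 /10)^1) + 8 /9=13 /45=0.29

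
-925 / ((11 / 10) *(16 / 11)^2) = -50875 / 128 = -397.46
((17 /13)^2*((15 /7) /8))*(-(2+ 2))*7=-4335 /338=-12.83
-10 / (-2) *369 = 1845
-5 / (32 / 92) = -115 / 8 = -14.38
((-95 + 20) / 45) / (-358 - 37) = 1 / 237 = 0.00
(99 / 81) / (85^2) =11 / 65025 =0.00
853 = 853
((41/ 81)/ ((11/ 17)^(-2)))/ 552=4961/ 12921768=0.00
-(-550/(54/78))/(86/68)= 243100/387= 628.17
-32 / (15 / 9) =-96 / 5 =-19.20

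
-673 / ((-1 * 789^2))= 673 / 622521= 0.00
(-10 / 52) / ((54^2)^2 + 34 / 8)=-10 / 442159133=-0.00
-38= -38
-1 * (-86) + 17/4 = 361/4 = 90.25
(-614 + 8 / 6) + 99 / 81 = -5503 / 9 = -611.44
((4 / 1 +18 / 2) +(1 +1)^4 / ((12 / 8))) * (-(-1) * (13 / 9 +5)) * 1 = 4118 / 27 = 152.52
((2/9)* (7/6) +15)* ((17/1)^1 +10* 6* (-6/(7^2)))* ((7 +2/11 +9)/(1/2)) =6306896/1323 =4767.12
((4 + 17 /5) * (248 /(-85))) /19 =-9176 /8075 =-1.14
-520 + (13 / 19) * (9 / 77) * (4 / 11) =-8367892 / 16093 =-519.97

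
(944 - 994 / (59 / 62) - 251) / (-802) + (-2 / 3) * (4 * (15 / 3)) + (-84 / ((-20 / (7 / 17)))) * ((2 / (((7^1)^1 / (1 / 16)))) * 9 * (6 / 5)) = -1515678491 / 120660900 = -12.56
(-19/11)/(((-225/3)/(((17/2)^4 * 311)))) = 37388.30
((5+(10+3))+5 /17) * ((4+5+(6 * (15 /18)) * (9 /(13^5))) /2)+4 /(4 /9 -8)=516289914 /6311981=81.80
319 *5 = 1595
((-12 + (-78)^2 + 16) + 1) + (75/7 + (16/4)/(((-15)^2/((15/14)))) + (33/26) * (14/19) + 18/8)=90445253/14820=6102.92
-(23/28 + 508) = -14247/28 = -508.82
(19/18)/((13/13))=19/18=1.06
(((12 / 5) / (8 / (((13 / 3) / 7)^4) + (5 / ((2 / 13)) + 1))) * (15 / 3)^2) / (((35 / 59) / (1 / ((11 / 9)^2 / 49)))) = 22930827192 / 608059243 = 37.71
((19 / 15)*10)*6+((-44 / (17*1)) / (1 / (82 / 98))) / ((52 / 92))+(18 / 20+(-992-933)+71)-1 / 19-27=-3719945561 / 2057510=-1807.98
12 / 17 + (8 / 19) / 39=9028 / 12597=0.72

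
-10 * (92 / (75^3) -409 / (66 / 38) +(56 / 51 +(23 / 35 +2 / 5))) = 257705084144 / 110446875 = 2333.29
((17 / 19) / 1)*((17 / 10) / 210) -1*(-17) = 678589 / 39900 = 17.01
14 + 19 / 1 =33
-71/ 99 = -0.72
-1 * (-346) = 346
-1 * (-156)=156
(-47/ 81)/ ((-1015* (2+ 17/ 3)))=47/ 630315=0.00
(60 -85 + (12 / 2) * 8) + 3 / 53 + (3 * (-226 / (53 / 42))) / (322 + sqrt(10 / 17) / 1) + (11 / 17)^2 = 14238 * sqrt(170) / 46709377 + 294368841771 / 13499009953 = 21.81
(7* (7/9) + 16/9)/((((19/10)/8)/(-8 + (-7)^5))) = -1534000/3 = -511333.33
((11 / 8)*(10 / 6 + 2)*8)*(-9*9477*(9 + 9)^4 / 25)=-361133291376 / 25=-14445331655.04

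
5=5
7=7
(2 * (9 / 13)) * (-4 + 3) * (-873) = 15714 / 13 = 1208.77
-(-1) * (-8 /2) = -4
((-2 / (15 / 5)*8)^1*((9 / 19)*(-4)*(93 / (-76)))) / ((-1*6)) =2.06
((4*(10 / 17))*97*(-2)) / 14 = -3880 / 119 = -32.61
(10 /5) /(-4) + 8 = 15 /2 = 7.50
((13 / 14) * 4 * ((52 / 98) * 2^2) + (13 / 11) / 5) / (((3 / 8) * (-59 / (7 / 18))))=-612716 / 4293135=-0.14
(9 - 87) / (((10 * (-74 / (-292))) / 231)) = -7109.81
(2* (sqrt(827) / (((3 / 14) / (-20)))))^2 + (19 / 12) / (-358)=28816355.55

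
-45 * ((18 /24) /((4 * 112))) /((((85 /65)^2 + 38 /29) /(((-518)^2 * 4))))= -6340448205 /236848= -26770.12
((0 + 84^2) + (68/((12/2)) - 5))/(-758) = -21187/2274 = -9.32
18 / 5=3.60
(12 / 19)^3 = 1728 / 6859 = 0.25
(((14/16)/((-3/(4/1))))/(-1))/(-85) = -7/510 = -0.01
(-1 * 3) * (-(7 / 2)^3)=1029 / 8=128.62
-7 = -7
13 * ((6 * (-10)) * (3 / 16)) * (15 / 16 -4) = 28665 / 64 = 447.89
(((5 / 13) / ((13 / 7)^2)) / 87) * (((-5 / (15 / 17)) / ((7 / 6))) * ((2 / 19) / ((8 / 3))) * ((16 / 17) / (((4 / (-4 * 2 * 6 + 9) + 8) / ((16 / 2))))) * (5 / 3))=-400 / 1024309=-0.00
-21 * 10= -210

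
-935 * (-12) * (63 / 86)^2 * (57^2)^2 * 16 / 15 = 125355129763248 / 1849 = 67796176183.48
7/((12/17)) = 119/12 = 9.92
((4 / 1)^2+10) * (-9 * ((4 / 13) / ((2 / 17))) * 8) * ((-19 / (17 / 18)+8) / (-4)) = -14832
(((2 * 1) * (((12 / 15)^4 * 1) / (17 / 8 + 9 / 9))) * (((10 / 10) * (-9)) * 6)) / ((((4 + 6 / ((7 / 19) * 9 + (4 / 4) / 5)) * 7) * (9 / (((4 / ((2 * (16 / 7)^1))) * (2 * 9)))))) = -9234432 / 14890625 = -0.62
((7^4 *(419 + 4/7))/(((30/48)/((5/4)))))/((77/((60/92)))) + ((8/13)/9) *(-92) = 45904402/2691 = 17058.49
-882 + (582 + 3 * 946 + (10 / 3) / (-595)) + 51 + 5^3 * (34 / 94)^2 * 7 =2131991014 / 788613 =2703.47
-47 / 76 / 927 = -47 / 70452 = -0.00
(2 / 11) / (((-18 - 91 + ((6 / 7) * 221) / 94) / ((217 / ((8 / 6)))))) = -214179 / 774356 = -0.28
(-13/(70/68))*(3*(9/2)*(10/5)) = -11934/35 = -340.97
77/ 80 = 0.96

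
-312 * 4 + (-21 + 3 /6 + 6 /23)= -58339 /46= -1268.24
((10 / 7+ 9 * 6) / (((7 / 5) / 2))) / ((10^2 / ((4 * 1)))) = 776 / 245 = 3.17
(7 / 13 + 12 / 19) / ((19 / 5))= 1445 / 4693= 0.31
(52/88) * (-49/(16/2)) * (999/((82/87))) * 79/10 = -4373722899/144320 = -30305.73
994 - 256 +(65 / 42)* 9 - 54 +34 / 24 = 58745 / 84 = 699.35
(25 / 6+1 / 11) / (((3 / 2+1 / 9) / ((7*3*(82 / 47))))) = 1451646 / 14993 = 96.82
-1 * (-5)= 5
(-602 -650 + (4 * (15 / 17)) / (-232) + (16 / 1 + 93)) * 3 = -3381039 / 986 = -3429.05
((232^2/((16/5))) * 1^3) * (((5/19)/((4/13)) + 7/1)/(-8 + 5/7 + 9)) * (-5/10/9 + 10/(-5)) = -216729905/1368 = -158428.29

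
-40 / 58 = -20 / 29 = -0.69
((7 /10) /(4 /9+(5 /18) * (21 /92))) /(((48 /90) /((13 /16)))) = 56511 /26912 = 2.10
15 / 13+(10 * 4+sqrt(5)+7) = sqrt(5)+626 / 13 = 50.39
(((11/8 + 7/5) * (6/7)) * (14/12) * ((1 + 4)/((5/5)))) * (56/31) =777/31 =25.06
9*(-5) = -45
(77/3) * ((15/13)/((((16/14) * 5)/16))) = 1078/13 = 82.92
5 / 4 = 1.25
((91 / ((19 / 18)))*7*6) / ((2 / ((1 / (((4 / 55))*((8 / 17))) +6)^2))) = 21844948671 / 9728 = 2245574.49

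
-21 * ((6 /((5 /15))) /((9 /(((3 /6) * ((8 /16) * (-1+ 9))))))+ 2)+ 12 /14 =-876 /7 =-125.14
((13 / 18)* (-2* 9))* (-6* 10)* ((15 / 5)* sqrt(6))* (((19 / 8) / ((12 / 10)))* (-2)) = -22688.40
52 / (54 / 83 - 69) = -4316 / 5673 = -0.76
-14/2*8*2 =-112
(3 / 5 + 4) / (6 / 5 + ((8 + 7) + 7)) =23 / 116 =0.20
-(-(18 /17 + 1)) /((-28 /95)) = -475 /68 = -6.99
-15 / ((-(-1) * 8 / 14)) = -105 / 4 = -26.25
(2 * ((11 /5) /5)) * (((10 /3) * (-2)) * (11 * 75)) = -4840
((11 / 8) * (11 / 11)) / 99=1 / 72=0.01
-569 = -569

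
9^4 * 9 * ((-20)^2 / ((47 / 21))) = 496011600 / 47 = 10553438.30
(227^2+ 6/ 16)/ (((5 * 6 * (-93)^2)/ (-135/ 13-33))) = -3875009/ 449748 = -8.62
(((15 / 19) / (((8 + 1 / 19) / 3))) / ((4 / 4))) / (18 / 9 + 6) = 5 / 136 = 0.04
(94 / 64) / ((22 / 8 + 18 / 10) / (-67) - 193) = -15745 / 2069688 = -0.01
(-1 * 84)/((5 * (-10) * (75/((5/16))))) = 7/1000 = 0.01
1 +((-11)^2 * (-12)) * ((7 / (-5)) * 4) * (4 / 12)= 13557 / 5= 2711.40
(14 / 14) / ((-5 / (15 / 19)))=-3 / 19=-0.16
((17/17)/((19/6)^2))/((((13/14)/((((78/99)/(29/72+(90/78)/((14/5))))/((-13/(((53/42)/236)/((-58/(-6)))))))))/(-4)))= 641088/36275200159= 0.00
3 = 3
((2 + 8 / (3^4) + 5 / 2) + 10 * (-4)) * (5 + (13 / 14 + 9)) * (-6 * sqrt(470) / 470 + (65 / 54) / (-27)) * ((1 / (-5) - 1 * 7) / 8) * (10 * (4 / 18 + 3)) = -6951967 * sqrt(470) / 35532 - 2259389275 / 3306744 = -4924.94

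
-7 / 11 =-0.64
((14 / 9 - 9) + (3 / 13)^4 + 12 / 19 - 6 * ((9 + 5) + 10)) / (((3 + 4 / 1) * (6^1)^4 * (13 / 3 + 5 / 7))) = -368272889 / 111822484176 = -0.00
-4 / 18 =-2 / 9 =-0.22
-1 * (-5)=5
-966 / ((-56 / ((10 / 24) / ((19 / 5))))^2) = -14375 / 3881472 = -0.00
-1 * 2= -2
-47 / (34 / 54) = -1269 / 17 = -74.65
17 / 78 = 0.22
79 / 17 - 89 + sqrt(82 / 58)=-1434 / 17 + sqrt(1189) / 29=-83.16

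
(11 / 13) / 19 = 11 / 247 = 0.04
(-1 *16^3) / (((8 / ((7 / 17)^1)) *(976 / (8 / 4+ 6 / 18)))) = -1568 / 3111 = -0.50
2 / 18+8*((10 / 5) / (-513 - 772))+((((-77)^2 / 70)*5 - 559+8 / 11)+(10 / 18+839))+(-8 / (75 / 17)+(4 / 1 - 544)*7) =-1304772949 / 424050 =-3076.93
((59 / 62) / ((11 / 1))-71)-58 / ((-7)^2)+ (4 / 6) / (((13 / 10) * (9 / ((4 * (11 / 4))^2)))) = -764807833 / 11729718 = -65.20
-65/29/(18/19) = -2.37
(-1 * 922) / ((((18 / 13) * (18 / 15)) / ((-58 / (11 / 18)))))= 52665.76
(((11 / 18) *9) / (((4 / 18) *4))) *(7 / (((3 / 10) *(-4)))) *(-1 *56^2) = 113190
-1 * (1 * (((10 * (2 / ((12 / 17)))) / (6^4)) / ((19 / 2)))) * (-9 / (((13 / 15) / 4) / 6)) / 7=425 / 5187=0.08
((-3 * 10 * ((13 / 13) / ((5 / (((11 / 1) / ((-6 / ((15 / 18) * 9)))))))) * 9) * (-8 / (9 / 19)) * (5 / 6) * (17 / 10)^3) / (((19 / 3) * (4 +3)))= -162129 / 140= -1158.06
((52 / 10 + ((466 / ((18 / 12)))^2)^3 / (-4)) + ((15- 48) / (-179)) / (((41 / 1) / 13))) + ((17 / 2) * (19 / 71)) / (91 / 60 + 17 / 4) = -73849375429367361201175472 / 328578295365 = -224754271572722.27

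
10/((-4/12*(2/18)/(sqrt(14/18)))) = -90*sqrt(7) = -238.12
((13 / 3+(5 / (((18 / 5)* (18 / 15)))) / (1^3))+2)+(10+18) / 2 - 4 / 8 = 2267 / 108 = 20.99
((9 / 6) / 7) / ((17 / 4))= 6 / 119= 0.05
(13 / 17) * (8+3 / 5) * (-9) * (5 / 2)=-5031 / 34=-147.97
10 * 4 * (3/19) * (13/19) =1560/361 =4.32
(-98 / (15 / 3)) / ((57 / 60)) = -392 / 19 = -20.63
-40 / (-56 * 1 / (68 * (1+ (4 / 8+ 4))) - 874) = 3740 / 81733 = 0.05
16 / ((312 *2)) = 1 / 39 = 0.03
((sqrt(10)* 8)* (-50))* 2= -800* sqrt(10)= -2529.82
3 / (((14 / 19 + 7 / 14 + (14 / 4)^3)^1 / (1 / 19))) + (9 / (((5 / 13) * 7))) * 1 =10471 / 3129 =3.35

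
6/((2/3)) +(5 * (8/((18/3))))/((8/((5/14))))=781/84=9.30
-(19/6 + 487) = -490.17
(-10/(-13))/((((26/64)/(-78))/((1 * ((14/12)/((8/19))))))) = -5320/13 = -409.23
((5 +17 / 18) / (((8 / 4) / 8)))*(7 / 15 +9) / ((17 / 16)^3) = 124469248 / 663255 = 187.66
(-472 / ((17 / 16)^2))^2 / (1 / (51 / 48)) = 912523264 / 4913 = 185736.47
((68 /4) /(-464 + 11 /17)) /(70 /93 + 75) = -26877 /55493465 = -0.00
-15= -15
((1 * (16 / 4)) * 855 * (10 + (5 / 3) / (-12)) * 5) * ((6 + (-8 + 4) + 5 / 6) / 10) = 573325 / 12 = 47777.08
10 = 10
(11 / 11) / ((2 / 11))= 11 / 2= 5.50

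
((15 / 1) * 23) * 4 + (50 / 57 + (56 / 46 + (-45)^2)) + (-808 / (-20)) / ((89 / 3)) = 1988476411 / 583395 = 3408.46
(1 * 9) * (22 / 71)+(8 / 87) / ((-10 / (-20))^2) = 3.16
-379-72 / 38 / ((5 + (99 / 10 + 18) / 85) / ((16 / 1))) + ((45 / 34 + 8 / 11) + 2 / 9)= -382.42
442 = 442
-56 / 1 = -56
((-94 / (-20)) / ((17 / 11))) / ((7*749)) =0.00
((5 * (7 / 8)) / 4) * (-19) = -665 / 32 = -20.78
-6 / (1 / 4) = -24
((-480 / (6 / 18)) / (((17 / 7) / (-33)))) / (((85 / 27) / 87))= 156274272 / 289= 540741.43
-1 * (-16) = 16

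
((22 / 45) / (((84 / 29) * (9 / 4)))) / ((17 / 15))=638 / 9639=0.07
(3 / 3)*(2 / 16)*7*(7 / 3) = 49 / 24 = 2.04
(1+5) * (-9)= -54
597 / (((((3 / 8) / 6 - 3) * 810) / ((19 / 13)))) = -30248 / 82485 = -0.37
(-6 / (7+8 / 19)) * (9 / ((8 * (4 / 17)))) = -2907 / 752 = -3.87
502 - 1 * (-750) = 1252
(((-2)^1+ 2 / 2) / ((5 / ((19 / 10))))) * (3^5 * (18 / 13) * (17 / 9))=-78489 / 325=-241.50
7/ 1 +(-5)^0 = 8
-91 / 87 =-1.05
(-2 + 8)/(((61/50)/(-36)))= -10800/61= -177.05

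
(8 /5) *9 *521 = 37512 /5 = 7502.40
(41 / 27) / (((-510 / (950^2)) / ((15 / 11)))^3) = -3767345939453125000 / 176558481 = -21337666240.19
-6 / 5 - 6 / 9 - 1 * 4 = -88 / 15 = -5.87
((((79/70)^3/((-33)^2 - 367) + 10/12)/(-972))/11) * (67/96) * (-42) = 3779982349/1650595968000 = 0.00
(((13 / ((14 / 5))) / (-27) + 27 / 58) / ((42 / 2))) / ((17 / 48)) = 25744 / 652239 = 0.04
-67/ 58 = -1.16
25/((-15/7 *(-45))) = 7/27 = 0.26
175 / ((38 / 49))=8575 / 38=225.66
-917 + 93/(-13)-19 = -12261/13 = -943.15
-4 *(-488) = 1952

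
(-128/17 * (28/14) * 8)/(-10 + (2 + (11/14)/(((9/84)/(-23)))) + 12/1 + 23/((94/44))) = 72192/92225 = 0.78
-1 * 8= -8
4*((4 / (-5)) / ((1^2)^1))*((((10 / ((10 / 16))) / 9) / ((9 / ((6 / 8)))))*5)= -64 / 27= -2.37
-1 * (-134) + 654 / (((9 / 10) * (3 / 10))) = 23006 / 9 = 2556.22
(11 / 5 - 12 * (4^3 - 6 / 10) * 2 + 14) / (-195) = 193 / 25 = 7.72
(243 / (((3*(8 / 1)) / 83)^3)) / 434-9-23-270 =-61960733 / 222208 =-278.84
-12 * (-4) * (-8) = -384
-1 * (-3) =3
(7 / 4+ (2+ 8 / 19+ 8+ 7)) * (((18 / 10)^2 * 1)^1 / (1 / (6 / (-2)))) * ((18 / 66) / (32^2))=-1062153 / 21401600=-0.05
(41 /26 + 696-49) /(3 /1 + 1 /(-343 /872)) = 5784009 /4082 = 1416.95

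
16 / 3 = 5.33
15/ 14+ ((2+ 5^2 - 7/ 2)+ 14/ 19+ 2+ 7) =4563/ 133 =34.31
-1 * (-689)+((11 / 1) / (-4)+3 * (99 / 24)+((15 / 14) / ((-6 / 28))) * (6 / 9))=16687 / 24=695.29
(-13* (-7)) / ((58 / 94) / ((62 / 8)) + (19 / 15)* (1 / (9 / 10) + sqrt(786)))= 2.46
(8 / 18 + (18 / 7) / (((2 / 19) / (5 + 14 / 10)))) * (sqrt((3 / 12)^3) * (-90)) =-12347 / 7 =-1763.86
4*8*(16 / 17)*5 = 2560 / 17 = 150.59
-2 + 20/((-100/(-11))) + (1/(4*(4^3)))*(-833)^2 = 3469701/1280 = 2710.70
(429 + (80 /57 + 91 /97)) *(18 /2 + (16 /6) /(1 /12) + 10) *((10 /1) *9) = 3648878640 /1843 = 1979858.19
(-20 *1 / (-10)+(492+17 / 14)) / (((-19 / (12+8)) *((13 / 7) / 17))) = -1178610 / 247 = -4771.70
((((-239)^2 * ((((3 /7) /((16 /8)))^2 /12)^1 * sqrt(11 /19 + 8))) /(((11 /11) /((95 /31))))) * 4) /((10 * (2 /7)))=171363 * sqrt(3097) /3472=2746.68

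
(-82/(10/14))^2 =329476/25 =13179.04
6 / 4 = 1.50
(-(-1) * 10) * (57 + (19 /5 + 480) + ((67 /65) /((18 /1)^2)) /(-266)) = 3029539901 /560196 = 5408.00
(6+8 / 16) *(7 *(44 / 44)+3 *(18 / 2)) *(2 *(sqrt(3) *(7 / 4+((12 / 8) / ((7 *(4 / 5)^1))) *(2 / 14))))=154921 *sqrt(3) / 196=1369.04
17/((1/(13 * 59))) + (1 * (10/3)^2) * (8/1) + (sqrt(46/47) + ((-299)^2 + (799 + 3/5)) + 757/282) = sqrt(2162)/47 + 437090863/4230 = 103332.16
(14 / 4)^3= 343 / 8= 42.88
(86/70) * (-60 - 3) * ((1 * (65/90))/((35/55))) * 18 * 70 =-110682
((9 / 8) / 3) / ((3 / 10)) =5 / 4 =1.25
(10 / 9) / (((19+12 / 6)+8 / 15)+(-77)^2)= 25 / 133887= 0.00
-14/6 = -7/3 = -2.33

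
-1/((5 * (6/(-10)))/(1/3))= 1/9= 0.11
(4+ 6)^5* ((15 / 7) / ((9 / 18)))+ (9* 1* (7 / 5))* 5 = 3000441 / 7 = 428634.43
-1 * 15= -15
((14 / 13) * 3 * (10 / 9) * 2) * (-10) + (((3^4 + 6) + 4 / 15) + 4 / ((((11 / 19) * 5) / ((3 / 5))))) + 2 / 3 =60659 / 3575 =16.97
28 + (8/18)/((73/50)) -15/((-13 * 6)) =486781/17082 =28.50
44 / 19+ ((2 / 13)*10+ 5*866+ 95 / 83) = 88871811 / 20501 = 4335.00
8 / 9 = 0.89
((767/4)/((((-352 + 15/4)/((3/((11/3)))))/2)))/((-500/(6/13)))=1593/1915375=0.00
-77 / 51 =-1.51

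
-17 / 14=-1.21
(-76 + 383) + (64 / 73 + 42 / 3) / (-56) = 626965 / 2044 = 306.73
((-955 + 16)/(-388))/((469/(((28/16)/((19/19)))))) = 939/103984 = 0.01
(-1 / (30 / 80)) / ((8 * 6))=-1 / 18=-0.06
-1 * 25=-25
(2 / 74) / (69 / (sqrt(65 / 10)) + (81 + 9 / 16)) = 30160 / 80995849 - 5888 * sqrt(26) / 242987547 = 0.00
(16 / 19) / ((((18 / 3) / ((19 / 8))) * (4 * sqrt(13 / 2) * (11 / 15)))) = 0.04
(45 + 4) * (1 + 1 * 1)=98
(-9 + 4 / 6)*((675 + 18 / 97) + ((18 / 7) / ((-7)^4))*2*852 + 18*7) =-10909426575 / 1630279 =-6691.75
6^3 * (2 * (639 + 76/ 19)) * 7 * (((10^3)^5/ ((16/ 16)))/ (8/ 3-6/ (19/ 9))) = -11083262400000000000000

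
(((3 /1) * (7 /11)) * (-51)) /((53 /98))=-104958 /583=-180.03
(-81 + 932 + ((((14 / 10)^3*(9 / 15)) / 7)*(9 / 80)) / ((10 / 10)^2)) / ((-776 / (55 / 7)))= -468064553 / 54320000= -8.62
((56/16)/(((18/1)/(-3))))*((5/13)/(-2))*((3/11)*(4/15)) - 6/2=-2567/858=-2.99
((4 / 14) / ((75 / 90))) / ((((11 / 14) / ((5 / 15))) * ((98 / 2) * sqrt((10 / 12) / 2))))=16 * sqrt(15) / 13475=0.00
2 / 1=2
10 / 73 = 0.14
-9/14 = -0.64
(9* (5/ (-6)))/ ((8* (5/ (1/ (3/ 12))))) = -3/ 4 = -0.75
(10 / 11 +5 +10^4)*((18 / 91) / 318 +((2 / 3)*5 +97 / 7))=3911049710 / 22737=172012.57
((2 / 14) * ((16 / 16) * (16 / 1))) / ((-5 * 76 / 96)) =-0.58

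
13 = 13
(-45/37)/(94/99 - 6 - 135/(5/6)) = 4455/611906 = 0.01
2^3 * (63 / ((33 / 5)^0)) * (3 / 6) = 252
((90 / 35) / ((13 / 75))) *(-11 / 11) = -1350 / 91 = -14.84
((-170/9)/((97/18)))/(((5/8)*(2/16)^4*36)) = -557056/873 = -638.09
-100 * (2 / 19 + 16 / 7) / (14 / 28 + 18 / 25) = -195.98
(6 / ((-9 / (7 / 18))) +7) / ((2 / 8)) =728 / 27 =26.96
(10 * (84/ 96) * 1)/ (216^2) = 35/ 186624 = 0.00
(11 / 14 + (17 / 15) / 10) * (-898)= -423856 / 525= -807.34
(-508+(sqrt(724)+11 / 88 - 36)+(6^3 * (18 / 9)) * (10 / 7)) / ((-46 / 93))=-381579 / 2576 - 93 * sqrt(181) / 23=-202.53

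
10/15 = 2/3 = 0.67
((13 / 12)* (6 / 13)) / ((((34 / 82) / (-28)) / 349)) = -200326 / 17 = -11783.88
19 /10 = 1.90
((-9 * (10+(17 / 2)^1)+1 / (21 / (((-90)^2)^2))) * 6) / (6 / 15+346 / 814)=267018469245 / 11753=22719175.47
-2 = -2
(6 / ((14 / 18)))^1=54 / 7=7.71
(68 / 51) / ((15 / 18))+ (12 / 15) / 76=153 / 95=1.61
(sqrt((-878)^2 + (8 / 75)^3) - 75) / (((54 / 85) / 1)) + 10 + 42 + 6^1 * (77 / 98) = -7729 / 126 + 17 * sqrt(243912516009) / 6075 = 1320.70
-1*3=-3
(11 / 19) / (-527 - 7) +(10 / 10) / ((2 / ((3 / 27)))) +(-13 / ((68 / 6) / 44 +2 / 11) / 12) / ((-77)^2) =25718351 / 475776378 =0.05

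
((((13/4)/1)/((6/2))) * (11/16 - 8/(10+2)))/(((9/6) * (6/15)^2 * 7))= 0.01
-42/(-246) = 7/41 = 0.17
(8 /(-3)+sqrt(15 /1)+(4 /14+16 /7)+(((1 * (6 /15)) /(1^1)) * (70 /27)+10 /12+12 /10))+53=sqrt(15)+105793 /1890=59.85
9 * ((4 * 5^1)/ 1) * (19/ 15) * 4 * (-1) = -912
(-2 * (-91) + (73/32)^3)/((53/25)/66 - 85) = -2.28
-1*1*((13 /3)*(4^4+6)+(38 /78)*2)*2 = -29544 /13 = -2272.62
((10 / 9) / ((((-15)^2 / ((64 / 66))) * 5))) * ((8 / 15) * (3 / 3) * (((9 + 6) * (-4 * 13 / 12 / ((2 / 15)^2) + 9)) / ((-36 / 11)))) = 0.55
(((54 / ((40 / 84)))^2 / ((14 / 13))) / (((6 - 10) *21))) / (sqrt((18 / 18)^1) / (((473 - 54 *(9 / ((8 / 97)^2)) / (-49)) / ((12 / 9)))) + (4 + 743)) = -258271553943 / 1357173712600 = -0.19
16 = 16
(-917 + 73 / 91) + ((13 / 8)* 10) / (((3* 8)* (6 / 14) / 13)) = -23473447 / 26208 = -895.66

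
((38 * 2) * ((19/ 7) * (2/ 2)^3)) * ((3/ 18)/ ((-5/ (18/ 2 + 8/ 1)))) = -12274/ 105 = -116.90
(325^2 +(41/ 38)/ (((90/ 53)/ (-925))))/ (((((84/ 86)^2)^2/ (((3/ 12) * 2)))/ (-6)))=-245625450151495/ 709466688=-346211.39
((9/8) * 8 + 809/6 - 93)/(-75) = -61/90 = -0.68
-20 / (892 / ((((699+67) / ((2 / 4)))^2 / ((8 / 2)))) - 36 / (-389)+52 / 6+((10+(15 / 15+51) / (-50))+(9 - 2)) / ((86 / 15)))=-1472200141800 / 849787252981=-1.73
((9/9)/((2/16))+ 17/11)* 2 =210/11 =19.09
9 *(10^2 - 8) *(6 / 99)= 552 / 11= 50.18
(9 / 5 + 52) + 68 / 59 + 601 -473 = 53971 / 295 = 182.95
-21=-21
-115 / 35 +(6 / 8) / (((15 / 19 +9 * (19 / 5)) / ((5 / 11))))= -1117971 / 341264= -3.28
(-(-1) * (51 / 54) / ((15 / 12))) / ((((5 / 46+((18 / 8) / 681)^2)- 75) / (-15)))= 644730848 / 4260417099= 0.15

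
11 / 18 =0.61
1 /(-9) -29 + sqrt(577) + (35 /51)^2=-8277 /289 + sqrt(577)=-4.62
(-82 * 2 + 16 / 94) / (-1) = 7700 / 47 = 163.83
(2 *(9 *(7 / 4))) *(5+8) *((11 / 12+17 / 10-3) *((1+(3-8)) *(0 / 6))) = 0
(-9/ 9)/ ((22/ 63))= -63/ 22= -2.86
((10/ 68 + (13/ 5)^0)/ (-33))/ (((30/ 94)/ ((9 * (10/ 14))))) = -1833/ 2618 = -0.70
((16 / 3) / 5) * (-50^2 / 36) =-2000 / 27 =-74.07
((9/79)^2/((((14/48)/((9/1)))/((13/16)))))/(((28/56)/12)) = 341172/43687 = 7.81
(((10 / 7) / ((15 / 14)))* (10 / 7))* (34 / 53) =1360 / 1113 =1.22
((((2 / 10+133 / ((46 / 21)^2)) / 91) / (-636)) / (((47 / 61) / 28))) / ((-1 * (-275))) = -18018241 / 282655015500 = -0.00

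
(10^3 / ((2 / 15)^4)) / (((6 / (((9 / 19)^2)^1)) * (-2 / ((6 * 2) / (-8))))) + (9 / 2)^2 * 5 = 513162945 / 5776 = 88844.00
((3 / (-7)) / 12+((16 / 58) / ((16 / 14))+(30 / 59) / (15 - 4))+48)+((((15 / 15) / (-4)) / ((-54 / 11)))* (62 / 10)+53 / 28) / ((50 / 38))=177610957753 / 3557169000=49.93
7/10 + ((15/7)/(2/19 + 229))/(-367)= 26092383/37276190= 0.70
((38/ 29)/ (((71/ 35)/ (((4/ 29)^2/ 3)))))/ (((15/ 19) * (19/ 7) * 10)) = 14896/ 77922855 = 0.00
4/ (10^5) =1/ 25000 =0.00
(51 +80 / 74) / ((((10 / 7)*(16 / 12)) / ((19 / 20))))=768873 / 29600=25.98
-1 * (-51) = 51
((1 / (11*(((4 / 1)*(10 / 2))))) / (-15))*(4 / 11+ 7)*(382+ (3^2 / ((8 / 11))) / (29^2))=-13879053 / 16281760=-0.85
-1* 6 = -6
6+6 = 12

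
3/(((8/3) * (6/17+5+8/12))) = 0.19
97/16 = 6.06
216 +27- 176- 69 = -2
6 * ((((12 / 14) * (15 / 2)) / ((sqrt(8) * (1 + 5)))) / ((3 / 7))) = 15 * sqrt(2) / 4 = 5.30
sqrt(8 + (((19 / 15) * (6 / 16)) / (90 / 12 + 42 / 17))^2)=sqrt(367851529) / 6780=2.83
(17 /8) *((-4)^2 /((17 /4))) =8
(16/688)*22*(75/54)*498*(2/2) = 45650/129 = 353.88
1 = 1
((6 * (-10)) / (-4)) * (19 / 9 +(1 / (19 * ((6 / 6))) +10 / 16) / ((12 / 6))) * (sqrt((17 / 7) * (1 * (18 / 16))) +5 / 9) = 167575 / 8208 +33515 * sqrt(238) / 8512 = 81.16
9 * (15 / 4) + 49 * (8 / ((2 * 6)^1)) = 797 / 12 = 66.42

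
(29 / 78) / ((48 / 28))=203 / 936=0.22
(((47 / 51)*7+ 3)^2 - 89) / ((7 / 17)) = 835 / 1071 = 0.78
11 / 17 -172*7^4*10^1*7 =-491436669 / 17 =-28908039.35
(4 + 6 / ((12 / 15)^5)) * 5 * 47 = 2684405 / 512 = 5242.98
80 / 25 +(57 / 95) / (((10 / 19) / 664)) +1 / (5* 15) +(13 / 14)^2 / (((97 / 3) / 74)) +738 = 1069529603 / 712950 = 1500.15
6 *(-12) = -72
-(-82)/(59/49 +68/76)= 39.07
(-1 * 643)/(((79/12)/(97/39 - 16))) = 1355444/1027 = 1319.81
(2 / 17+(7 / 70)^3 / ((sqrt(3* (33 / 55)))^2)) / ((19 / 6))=3617 / 96900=0.04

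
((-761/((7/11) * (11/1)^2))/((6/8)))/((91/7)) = -3044/3003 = -1.01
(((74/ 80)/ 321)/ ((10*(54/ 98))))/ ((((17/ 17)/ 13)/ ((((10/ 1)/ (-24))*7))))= -164983/ 8320320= -0.02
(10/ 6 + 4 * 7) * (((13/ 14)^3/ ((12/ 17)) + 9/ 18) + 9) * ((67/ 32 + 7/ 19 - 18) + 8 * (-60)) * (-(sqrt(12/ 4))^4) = 1407004.40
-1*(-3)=3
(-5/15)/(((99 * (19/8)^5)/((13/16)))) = -26624/735401403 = -0.00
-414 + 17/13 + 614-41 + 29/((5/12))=14944/65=229.91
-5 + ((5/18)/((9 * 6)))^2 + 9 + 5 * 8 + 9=50073577/944784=53.00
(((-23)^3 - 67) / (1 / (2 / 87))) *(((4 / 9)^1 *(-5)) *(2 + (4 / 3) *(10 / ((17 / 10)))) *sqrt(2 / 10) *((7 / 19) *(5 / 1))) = 573203680 *sqrt(5) / 252909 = 5067.92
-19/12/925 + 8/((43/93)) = 8257583/477300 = 17.30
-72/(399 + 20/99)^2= -705672/1561909441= -0.00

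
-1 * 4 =-4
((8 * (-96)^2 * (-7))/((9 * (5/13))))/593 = -745472/2965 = -251.42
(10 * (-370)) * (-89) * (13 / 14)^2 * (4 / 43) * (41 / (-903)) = -2281719700 / 1902621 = -1199.25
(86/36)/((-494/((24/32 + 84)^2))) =-549067/15808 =-34.73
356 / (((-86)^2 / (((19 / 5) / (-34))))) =-1691 / 314330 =-0.01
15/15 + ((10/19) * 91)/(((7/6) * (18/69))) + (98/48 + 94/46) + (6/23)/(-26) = 22148201/136344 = 162.44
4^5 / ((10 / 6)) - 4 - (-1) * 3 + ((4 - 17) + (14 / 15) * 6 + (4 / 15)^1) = 606.27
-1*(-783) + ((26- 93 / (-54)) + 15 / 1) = 14863 / 18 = 825.72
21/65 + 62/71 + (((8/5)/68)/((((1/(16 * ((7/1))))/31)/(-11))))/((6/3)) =-35157359/78455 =-448.12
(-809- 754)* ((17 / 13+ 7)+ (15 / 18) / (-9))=-3004607 / 234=-12840.20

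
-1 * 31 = -31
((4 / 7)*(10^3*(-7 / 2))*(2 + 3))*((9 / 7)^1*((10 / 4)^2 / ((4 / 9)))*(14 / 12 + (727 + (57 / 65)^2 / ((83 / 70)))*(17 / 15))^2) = -123308665691.07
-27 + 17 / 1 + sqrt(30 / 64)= -10 + sqrt(30) / 8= -9.32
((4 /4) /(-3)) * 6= -2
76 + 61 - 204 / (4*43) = 5840 / 43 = 135.81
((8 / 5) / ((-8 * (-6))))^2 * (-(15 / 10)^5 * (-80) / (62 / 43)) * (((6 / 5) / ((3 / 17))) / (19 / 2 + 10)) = 0.16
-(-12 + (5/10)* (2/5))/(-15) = -0.79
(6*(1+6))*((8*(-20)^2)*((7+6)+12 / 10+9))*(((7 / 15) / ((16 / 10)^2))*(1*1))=568400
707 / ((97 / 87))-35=58114 / 97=599.11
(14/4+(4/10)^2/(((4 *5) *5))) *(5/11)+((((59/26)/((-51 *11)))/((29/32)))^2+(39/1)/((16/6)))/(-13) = 271349439023051/581502753117000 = 0.47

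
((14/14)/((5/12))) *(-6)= -72/5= -14.40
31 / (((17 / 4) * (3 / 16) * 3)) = 1984 / 153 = 12.97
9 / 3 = 3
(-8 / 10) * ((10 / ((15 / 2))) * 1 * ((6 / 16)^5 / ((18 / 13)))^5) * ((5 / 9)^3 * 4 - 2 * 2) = 367844059323 / 23611832414348226068480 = 0.00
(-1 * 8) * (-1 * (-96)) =-768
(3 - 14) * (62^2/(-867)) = 42284/867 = 48.77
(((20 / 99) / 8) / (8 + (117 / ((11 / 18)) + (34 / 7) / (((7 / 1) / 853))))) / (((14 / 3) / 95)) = 3325 / 5118336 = 0.00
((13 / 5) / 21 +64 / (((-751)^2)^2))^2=17100397355957823974757289 / 1115573255838392475272411025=0.02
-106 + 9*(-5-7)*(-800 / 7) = 85658 / 7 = 12236.86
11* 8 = 88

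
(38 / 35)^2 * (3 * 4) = 17328 / 1225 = 14.15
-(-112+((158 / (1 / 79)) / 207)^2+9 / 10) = -1510398001 / 428490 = -3524.93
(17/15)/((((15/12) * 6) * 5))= 34/1125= 0.03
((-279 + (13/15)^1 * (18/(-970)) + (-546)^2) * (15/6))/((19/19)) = 361127343/485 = 744592.46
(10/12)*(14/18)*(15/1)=175/18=9.72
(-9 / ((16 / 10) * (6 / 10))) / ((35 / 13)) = -195 / 56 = -3.48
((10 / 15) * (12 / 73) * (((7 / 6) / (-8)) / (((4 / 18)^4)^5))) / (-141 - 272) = 448667026.38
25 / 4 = 6.25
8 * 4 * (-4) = -128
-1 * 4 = -4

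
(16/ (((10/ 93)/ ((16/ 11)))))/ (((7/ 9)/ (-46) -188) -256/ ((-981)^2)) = -526973485824/ 457779201385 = -1.15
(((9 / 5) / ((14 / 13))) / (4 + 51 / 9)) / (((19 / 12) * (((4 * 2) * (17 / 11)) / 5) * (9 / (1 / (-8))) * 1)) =-1287 / 2098208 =-0.00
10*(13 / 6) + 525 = 1640 / 3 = 546.67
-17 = -17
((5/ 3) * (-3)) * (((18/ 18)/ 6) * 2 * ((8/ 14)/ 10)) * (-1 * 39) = 26/ 7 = 3.71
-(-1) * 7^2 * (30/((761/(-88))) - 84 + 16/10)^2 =361301.78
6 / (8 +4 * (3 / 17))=51 / 74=0.69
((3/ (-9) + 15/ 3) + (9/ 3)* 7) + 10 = 107/ 3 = 35.67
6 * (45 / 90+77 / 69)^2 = 49729 / 3174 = 15.67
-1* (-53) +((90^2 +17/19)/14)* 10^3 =76965549/133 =578688.34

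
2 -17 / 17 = 1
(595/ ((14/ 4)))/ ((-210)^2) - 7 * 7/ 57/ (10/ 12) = -86113/ 83790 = -1.03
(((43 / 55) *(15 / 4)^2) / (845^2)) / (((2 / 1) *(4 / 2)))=387 / 100534720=0.00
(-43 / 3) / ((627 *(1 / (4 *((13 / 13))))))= -0.09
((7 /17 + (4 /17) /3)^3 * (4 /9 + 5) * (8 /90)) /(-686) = -6250 /75213117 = -0.00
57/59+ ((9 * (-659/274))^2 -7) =2048701843/4429484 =462.51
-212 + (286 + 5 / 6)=74.83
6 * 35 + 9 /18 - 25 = 371 /2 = 185.50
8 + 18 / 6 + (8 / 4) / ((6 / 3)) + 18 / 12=27 / 2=13.50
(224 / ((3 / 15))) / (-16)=-70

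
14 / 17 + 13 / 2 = 7.32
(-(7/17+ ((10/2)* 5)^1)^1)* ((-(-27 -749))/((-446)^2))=-83808/845393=-0.10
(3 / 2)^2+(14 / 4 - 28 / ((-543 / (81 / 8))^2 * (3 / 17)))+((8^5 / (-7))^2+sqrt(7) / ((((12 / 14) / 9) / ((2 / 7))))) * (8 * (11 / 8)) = 33 * sqrt(7)+6191126783976919 / 25684624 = 241044175.94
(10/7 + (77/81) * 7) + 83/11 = 97474/6237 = 15.63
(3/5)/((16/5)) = 3/16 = 0.19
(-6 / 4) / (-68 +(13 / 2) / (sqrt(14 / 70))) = 39 * sqrt(5) / 17651 +408 / 17651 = 0.03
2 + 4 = 6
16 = 16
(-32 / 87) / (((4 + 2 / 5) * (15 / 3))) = -16 / 957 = -0.02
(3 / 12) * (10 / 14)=5 / 28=0.18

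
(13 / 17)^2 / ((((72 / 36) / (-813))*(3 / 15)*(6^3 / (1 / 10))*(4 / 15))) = -228995 / 110976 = -2.06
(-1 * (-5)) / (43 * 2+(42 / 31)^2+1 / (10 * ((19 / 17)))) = 912950 / 16054237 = 0.06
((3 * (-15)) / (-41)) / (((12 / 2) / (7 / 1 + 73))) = 14.63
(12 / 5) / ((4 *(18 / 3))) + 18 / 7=187 / 70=2.67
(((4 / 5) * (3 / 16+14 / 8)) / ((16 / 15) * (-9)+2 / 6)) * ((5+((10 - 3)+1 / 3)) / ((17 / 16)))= -4588 / 2363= -1.94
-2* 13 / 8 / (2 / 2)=-13 / 4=-3.25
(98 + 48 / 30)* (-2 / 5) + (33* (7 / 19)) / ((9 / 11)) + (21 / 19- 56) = -113822 / 1425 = -79.88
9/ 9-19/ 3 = -16/ 3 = -5.33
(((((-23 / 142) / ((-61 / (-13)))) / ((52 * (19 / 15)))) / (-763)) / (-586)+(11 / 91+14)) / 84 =7718998797085 / 45917530591296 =0.17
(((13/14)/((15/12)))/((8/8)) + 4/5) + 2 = 124/35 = 3.54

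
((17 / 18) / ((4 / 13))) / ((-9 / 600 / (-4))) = 22100 / 27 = 818.52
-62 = -62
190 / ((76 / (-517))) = -2585 / 2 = -1292.50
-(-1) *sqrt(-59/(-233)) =sqrt(13747)/233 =0.50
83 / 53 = 1.57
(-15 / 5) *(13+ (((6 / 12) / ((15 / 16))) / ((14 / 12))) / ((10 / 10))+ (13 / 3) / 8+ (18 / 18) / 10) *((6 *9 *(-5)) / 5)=319761 / 140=2284.01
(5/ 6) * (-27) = -45/ 2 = -22.50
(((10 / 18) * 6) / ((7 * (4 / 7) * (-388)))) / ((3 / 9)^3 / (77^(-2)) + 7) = -45 / 4747568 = -0.00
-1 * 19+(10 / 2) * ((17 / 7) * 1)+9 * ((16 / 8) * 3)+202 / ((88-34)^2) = 481847 / 10206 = 47.21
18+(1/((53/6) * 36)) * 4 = 2864/159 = 18.01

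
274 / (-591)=-0.46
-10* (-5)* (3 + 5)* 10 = 4000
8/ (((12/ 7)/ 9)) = 42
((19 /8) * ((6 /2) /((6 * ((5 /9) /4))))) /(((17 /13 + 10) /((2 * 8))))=2964 /245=12.10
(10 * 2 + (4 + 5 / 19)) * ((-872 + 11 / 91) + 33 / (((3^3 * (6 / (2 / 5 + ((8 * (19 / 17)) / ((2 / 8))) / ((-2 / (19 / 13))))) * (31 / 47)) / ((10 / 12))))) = -3146378980795 / 147611646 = -21315.25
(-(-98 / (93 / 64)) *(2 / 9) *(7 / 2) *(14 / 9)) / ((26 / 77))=23664256 / 97929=241.65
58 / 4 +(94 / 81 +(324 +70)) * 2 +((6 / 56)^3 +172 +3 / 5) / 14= 101708851511 / 124467840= 817.15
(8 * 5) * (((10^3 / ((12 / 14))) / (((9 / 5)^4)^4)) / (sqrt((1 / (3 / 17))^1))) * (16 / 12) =85449218750000000 * sqrt(51) / 283512088894331673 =2.15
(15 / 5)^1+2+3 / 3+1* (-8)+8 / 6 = -0.67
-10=-10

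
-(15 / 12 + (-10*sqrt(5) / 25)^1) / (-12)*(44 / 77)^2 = 5 / 147 -8*sqrt(5) / 735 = 0.01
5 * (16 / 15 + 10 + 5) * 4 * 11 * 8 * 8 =678656 / 3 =226218.67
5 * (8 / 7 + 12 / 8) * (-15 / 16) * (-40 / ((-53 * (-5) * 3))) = 925 / 1484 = 0.62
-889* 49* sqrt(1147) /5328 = -43561* sqrt(1147) /5328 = -276.90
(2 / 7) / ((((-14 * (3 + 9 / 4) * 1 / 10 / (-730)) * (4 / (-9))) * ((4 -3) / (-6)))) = 131400 / 343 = 383.09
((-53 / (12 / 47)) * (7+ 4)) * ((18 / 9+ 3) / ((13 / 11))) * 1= -9660.61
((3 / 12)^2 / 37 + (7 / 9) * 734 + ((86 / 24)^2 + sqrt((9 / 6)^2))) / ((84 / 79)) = 41055115 / 74592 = 550.40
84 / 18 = 4.67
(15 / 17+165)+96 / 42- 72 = 11444 / 119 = 96.17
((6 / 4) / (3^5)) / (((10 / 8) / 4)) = 8 / 405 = 0.02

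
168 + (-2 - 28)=138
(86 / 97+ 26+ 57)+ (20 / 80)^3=520865 / 6208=83.90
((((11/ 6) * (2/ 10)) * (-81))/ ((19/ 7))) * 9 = -18711/ 190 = -98.48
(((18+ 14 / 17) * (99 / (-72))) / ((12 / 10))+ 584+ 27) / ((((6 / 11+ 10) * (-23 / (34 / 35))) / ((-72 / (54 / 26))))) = 747604 / 9135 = 81.84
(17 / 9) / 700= 17 / 6300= 0.00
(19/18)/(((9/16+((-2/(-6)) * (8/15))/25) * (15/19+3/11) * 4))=496375/1138083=0.44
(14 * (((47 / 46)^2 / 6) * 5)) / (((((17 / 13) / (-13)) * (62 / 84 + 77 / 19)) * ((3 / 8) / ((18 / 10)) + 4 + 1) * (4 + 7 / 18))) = -75073359816 / 67900972025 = -1.11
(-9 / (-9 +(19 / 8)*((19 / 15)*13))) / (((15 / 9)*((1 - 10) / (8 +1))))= 648 / 3613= 0.18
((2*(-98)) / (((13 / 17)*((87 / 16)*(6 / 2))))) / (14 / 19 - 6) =253232 / 84825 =2.99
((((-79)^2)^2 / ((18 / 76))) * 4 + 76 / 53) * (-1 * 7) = -4604765141.59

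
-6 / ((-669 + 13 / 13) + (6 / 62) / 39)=2418 / 269203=0.01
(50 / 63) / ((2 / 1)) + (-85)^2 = 7225.40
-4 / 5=-0.80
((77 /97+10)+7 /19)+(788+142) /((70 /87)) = 15055717 /12901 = 1167.02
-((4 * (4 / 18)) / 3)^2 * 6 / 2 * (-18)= 128 / 27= 4.74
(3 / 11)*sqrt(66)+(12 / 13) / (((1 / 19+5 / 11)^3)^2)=3*sqrt(66) / 11+250033943970723 / 4610187114832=56.45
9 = 9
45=45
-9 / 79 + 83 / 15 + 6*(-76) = -533938 / 1185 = -450.58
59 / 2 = 29.50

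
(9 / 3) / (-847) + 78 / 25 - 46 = -908059 / 21175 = -42.88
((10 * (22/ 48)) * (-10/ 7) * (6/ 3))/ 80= -55/ 336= -0.16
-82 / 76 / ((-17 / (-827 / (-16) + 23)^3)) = 69966084875 / 2646016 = 26442.05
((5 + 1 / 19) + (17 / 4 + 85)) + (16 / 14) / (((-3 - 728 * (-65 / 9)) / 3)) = 94.30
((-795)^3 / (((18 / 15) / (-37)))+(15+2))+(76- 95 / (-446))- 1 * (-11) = 3454830380427 / 223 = 15492512916.71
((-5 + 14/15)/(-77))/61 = 1/1155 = 0.00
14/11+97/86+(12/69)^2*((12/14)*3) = 2.48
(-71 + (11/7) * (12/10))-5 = -2594/35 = -74.11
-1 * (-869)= 869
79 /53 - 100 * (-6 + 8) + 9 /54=-63073 /318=-198.34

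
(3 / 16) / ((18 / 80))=5 / 6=0.83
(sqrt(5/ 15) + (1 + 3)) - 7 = -3 + sqrt(3)/ 3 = -2.42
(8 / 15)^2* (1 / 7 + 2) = 64 / 105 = 0.61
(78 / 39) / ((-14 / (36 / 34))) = -18 / 119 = -0.15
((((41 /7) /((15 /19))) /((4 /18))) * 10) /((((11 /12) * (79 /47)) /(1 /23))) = 1318068 /139909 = 9.42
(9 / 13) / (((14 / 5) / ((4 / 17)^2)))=360 / 26299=0.01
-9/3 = -3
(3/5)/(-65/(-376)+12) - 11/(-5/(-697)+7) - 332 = -333.52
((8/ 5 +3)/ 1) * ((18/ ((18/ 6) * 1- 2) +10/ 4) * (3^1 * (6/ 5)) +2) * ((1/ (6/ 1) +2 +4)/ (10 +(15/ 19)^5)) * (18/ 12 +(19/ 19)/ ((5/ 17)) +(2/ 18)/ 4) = 1028.04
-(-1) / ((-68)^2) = 1 / 4624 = 0.00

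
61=61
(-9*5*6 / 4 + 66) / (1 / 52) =-78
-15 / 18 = -5 / 6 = -0.83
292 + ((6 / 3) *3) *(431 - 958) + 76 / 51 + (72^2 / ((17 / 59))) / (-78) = -2054750 / 663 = -3099.17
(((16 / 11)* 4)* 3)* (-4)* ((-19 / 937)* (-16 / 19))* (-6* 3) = 221184 / 10307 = 21.46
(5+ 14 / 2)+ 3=15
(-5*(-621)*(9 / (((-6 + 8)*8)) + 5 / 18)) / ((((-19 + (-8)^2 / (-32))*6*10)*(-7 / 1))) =2783 / 9408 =0.30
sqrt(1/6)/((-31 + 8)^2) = sqrt(6)/3174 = 0.00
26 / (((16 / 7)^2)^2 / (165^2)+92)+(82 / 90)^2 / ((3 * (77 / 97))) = 887803186732601 / 1406564397072450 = 0.63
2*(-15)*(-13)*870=339300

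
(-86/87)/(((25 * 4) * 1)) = -43/4350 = -0.01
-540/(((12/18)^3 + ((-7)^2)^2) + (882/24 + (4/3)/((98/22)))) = -571536/2580745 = -0.22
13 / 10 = 1.30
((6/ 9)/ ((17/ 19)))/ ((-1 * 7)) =-38/ 357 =-0.11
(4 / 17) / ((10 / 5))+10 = 172 / 17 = 10.12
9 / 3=3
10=10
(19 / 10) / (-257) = -19 / 2570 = -0.01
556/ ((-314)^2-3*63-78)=556/ 98329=0.01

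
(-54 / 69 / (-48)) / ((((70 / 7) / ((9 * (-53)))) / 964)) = -344871 / 460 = -749.72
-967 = -967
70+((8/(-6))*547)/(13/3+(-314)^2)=69.99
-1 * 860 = -860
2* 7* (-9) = -126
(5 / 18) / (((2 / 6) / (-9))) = -15 / 2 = -7.50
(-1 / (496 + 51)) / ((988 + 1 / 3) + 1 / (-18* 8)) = -144 / 77848493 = -0.00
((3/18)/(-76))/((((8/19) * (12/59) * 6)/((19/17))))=-1121/235008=-0.00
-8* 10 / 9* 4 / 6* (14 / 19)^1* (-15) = 11200 / 171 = 65.50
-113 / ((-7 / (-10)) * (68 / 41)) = -23165 / 238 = -97.33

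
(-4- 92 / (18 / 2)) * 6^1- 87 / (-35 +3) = -7931 / 96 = -82.61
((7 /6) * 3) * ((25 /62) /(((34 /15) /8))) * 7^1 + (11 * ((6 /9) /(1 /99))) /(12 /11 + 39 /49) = 74969951 /178653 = 419.64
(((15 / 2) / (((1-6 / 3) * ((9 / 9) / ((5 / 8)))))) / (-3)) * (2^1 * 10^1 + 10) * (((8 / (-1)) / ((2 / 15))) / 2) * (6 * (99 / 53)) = -1670625 / 106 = -15760.61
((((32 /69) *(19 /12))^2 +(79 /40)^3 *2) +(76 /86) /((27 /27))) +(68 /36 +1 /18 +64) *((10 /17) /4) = 26589744085141 /1002323808000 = 26.53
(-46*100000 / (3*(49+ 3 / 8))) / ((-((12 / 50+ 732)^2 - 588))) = 575000000 / 9916735779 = 0.06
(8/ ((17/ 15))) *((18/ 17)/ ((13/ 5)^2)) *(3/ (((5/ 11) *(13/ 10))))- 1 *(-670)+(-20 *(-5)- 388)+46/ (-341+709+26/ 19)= 863871862375/ 2227979897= 387.74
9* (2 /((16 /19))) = 171 /8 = 21.38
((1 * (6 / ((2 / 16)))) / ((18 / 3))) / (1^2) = 8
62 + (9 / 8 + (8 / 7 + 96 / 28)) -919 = -47673 / 56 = -851.30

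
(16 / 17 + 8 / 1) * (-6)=-912 / 17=-53.65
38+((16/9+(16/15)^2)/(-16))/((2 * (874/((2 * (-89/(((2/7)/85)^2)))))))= 52869121/31464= 1680.31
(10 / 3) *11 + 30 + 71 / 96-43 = 781 / 32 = 24.41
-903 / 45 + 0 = -301 / 15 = -20.07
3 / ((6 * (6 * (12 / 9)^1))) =1 / 16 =0.06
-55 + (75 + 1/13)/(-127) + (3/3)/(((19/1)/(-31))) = -1795020/31369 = -57.22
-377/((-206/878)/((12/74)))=993018/3811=260.57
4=4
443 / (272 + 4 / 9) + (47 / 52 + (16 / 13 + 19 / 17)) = 1321751 / 270946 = 4.88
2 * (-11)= -22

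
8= 8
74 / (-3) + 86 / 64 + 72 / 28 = -13945 / 672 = -20.75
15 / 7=2.14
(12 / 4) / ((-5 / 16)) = -48 / 5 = -9.60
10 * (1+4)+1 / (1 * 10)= 501 / 10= 50.10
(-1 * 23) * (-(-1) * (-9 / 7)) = 207 / 7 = 29.57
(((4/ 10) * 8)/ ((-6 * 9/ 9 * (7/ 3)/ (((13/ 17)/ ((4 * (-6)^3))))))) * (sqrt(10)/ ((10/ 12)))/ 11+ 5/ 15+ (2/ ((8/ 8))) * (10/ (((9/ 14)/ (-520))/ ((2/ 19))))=-291143/ 171+ 13 * sqrt(10)/ 589050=-1702.59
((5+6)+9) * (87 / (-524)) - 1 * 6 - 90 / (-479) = -573069 / 62749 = -9.13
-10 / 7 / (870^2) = -1 / 529830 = -0.00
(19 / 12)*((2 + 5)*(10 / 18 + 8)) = 10241 / 108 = 94.82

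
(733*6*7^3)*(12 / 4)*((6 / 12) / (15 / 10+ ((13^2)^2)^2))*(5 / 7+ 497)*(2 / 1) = 4504853808 / 1631461445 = 2.76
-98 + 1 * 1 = -97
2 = 2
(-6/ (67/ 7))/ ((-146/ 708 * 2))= 7434/ 4891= 1.52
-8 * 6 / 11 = -48 / 11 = -4.36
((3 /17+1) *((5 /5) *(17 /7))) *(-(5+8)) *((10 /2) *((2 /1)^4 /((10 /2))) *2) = -8320 /7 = -1188.57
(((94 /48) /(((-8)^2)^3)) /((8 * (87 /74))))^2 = 3024121 /4793589222126649344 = 0.00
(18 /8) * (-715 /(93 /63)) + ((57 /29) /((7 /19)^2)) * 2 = -186923739 /176204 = -1060.84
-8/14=-4/7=-0.57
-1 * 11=-11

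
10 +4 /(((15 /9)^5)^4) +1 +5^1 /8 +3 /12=9060017582960207 /762939453125000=11.88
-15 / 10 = -3 / 2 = -1.50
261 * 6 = 1566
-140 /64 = -35 /16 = -2.19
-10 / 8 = -5 / 4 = -1.25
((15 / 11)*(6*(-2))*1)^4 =71700.02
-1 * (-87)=87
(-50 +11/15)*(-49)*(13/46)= 470743/690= 682.24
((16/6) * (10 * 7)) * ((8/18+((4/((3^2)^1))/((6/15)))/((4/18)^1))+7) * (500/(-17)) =-31360000/459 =-68322.44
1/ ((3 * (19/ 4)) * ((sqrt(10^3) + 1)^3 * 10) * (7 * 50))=-3001/ 49725524575125 + 2006 * sqrt(10)/ 9945104915025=0.00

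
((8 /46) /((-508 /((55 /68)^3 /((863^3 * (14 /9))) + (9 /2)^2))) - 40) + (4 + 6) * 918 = 75537843861184338834881 /8264540607832168576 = 9139.99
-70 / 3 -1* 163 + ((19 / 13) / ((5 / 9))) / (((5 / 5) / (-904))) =-500087 / 195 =-2564.55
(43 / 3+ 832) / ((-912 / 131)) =-332609 / 2736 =-121.57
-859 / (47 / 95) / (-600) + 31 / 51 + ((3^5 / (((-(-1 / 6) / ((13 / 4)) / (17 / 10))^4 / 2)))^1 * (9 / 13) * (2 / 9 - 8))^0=431617 / 95880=4.50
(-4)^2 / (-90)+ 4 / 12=7 / 45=0.16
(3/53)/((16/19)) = 57/848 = 0.07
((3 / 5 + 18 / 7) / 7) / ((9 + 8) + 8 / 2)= 37 / 1715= 0.02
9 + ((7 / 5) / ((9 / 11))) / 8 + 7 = 16.21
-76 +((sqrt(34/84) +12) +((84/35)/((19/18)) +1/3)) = -17497/285 +sqrt(714)/42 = -60.76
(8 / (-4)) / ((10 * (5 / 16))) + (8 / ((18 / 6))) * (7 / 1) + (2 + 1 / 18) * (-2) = 3131 / 225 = 13.92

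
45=45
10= 10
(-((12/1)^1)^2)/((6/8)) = -192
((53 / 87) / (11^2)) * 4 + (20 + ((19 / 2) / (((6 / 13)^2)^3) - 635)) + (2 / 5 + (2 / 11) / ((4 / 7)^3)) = 604471238311 / 1637159040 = 369.22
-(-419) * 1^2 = 419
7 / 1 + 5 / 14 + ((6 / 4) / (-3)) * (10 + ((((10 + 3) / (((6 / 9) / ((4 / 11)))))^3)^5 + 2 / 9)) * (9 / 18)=-758105406993652799874842198153 / 526333269346372026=-1440352436651.23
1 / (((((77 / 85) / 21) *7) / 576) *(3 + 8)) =173.41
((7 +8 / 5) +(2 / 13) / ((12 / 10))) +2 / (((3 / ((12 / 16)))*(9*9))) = 91973 / 10530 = 8.73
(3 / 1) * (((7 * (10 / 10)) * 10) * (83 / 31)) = 562.26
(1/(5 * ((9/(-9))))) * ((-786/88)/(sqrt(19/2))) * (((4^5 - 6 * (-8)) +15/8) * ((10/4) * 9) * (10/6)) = 4603995 * sqrt(38)/1216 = 23339.58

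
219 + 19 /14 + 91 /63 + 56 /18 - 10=27079 /126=214.91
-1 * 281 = -281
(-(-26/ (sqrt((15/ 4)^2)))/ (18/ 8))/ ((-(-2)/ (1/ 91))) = 0.02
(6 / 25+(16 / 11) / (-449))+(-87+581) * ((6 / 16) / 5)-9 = 13970831 / 493900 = 28.29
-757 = -757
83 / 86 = 0.97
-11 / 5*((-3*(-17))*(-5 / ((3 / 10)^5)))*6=37400000 / 27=1385185.19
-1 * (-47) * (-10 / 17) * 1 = -470 / 17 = -27.65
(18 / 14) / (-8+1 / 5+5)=-45 / 98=-0.46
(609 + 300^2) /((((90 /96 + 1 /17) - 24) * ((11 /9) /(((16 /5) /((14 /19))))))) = -33715246464 /2408945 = -13995.86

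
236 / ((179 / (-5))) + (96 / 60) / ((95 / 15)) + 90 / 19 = -27254 / 17005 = -1.60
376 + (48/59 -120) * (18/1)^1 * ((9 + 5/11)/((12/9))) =-9628904/649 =-14836.52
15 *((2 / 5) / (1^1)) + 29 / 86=545 / 86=6.34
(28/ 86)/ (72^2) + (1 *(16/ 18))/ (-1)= -99065/ 111456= -0.89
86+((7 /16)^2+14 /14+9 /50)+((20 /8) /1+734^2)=3448613577 /6400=538845.87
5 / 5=1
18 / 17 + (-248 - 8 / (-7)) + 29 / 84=-350507 / 1428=-245.45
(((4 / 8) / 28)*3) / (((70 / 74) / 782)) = 43401 / 980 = 44.29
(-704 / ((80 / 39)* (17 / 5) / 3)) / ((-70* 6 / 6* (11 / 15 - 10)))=-7722 / 16541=-0.47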